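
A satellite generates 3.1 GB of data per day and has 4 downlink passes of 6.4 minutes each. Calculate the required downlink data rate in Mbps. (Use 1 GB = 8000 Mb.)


total contact time = 4 * 6.4 * 60 = 1536.0000 s
data = 3.1 GB = 24800.0000 Mb
rate = 24800.0000 / 1536.0000 = 16.1458 Mbps

16.1458 Mbps


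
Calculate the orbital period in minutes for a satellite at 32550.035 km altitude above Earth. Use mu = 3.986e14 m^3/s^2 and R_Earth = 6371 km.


r = 38921.0350 km = 3.8921035e+07 m
T = 2*pi*sqrt(r^3/mu) = 2*pi*sqrt(5.8959412e+22 / 3.986e14)
T = 76416.6143 s = 1273.6102 min

1273.6102 minutes


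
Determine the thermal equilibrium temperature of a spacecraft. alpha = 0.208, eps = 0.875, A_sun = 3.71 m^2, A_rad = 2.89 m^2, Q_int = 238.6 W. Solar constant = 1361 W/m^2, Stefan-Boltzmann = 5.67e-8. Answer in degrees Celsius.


Numerator = alpha*S*A_sun + Q_int = 0.208*1361*3.71 + 238.6 = 1288.8565 W
Denominator = eps*sigma*A_rad = 0.875*5.67e-8*2.89 = 1.4338012e-07 W/K^4
T^4 = 8.9890874e+09 K^4
T = 307.9136 K = 34.7636 C

34.7636 degrees Celsius


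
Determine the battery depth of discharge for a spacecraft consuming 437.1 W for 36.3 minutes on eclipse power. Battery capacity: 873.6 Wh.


E_used = P * t / 60 = 437.1 * 36.3 / 60 = 264.4455 Wh
DOD = E_used / E_total * 100 = 264.4455 / 873.6 * 100
DOD = 30.2708 %

30.2708 %


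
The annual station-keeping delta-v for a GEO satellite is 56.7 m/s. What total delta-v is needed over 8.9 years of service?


dV = rate * years = 56.7 * 8.9
dV = 504.6300 m/s

504.6300 m/s


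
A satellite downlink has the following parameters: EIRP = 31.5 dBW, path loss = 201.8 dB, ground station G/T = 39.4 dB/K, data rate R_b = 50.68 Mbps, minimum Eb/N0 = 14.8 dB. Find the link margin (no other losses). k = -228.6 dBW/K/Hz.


C/N0 = EIRP - FSPL + G/T - k = 31.5 - 201.8 + 39.4 - (-228.6)
C/N0 = 97.7000 dB-Hz
R_b = 50.68 Mbps = 5.068e+07 bps -> 10*log10(R_b) = 77.0484 dB-Hz
Eb/N0 = C/N0 - 10*log10(R_b) = 97.7000 - 77.0484 = 20.6516 dB
Margin = Eb/N0 - Eb/N0_req = 20.6516 - 14.8 = 5.8516 dB (link closes)

5.8516 dB


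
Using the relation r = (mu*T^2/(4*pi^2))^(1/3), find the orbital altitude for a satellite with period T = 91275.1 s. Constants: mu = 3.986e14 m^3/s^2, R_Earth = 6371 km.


T = 91275.1 s
r = (mu*T^2/(4*pi^2))^(1/3) = (3.986e14 * 91275.1^2 / (4*pi^2))^(1/3)
r = 4.3815462e+07 m = 43815.4622 km
alt = r - R_E = 43815.4622 - 6371 = 37444.4622 km

37444.4622 km


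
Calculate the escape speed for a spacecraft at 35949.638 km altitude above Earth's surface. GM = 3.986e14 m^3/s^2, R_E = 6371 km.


r = 6371.0 + 35949.638 = 42320.6380 km = 4.2320638e+07 m
v_esc = sqrt(2*mu/r) = sqrt(2*3.986e14 / 4.2320638e+07)
v_esc = 4340.1780 m/s = 4.3402 km/s

4.3402 km/s


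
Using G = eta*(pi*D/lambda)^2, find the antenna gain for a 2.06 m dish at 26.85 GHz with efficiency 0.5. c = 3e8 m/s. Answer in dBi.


lambda = c/f = 3e8 / 2.685e+10 = 0.01117318 m
G = eta*(pi*D/lambda)^2 = 0.5*(pi*2.06/0.01117318)^2
G = 167745.2615 (linear)
G = 10*log10(167745.2615) = 52.2465 dBi

52.2465 dBi


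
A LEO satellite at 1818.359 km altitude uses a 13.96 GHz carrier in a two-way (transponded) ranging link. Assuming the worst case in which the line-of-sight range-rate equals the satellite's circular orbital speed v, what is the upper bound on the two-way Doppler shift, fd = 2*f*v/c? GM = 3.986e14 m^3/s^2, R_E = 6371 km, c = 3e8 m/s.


r = 8.189359e+06 m
v = sqrt(mu/r) = 6976.5979 m/s (worst-case radial velocity)
f = 13.96 GHz = 1.396e+10 Hz
fd = 2*f*v/c = 2*1.396e+10*6976.5979/3.0e+08
fd = 649288.7103 Hz

649288.7103 Hz


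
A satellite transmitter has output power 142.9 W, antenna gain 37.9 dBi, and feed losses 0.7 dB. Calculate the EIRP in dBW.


Pt = 142.9 W = 21.5503 dBW
EIRP = Pt_dBW + Gt - losses = 21.5503 + 37.9 - 0.7 = 58.7503 dBW

58.7503 dBW


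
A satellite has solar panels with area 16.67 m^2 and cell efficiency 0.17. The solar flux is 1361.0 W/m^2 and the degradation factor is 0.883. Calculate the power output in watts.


P = area * eta * S * degradation
P = 16.67 * 0.17 * 1361.0 * 0.883
P = 3405.6762 W

3405.6762 W


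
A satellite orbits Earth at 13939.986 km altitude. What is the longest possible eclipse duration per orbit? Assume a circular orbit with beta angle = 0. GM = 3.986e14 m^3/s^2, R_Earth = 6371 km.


r = 20310.9860 km
T = 480.1274 min
Eclipse fraction = arcsin(R_E/r)/pi = arcsin(6371.0000/20310.9860)/pi
= arcsin(0.3136726)/pi = 0.1015594
Eclipse duration = 0.1015594 * 480.1274 = 48.7615 min

48.7615 minutes


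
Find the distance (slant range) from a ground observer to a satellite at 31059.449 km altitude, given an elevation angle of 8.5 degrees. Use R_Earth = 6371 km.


h = 31059.449 km, el = 8.5 deg
d = -R_E*sin(el) + sqrt((R_E*sin(el))^2 + 2*R_E*h + h^2)
d = -6371.0000*sin(0.148353) + sqrt((6371.0000*0.1478094)^2 + 2*6371.0000*31059.449 + 31059.449^2)
d = 35954.5887 km

35954.5887 km


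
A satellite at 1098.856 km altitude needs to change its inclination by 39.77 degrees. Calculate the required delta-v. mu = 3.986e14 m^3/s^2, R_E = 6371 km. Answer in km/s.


r = 7469.8560 km = 7.469856e+06 m
V = sqrt(mu/r) = 7304.8707 m/s
di = 39.77 deg = 0.6941174 rad
dV = 2*V*sin(di/2) = 2*7304.8707*sin(0.3470587)
dV = 4969.2606 m/s = 4.9693 km/s

4.9693 km/s


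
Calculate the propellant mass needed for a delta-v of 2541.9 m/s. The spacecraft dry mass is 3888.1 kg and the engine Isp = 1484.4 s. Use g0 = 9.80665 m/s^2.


ve = Isp * g0 = 1484.4 * 9.80665 = 14556.991260 m/s
mass ratio = exp(dv/ve) = exp(2541.9/14556.991260) = 1.19079021
m_prop = m_dry * (mr - 1) = 3888.1 * (1.19079021 - 1)
m_prop = 741.8114 kg

741.8114 kg


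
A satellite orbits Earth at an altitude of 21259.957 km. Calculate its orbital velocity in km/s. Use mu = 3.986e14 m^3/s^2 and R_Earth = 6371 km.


r = R_E + alt = 6371.0 + 21259.957 = 27630.9570 km = 2.7630957e+07 m
v = sqrt(mu/r) = sqrt(3.986e14 / 2.7630957e+07) = 3798.1375 m/s = 3.7981 km/s

3.7981 km/s


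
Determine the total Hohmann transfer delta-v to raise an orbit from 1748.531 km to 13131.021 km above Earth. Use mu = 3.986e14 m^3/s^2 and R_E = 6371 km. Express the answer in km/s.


r1 = 8119.5310 km = 8.119531e+06 m
r2 = 19502.0210 km = 1.9502021e+07 m
dv1 = sqrt(mu/r1)*(sqrt(2*r2/(r1+r2)) - 1) = 1319.4197 m/s
dv2 = sqrt(mu/r2)*(1 - sqrt(2*r1/(r1+r2))) = 1054.4884 m/s
total dv = |dv1| + |dv2| = 1319.4197 + 1054.4884 = 2373.9081 m/s = 2.3739 km/s

2.3739 km/s


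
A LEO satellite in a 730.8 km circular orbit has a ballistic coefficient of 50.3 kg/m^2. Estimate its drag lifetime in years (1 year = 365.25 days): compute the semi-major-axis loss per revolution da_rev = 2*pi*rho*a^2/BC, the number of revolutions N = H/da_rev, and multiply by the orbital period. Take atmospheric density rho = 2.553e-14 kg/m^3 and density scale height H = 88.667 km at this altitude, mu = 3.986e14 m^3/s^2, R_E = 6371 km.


a = R_E + alt = 7101.8000 km = 7.1018e+06 m
da_rev = 2*pi*rho*a^2/BC = 2*pi*2.553e-14*(7.1018e+06)^2/50.3 = 0.16084204 m per revolution
N = H/da_rev = 88667.0000 m / 0.16084204 m = 551267.5659 revolutions
P = 2*pi*sqrt(a^3/mu) = 5956.1260 s
lifetime = N*P = 551267.5659 * 5956.1260 = 3.2834191e+09 s = 38002.5358 days
years = 38002.5358 / 365.25 = 104.0453 years

104.0453 years


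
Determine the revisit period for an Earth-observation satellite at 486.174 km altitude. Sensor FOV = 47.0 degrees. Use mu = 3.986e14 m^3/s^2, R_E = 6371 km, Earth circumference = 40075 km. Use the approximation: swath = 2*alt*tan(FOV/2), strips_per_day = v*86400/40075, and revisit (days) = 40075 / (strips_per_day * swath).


swath = 2*486.174*tan(0.4101524) = 422.7889 km
v = sqrt(mu/r) = 7624.2313 m/s = 7.6242 km/s
strips/day = v*86400/40075 = 7.6242*86400/40075 = 16.4375
coverage/day = strips * swath = 16.4375 * 422.7889 = 6949.6014 km
revisit = 40075 / 6949.6014 = 5.7665 days

5.7665 days


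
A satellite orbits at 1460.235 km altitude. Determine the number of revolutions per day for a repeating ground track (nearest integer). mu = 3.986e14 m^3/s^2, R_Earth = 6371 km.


r = 7.831235e+06 m
T = 2*pi*sqrt(r^3/mu) = 6896.9425 s = 114.9490 min
revs/day = 1440 / 114.9490 = 12.5273
Rounded: 13 revolutions per day

13 revolutions per day


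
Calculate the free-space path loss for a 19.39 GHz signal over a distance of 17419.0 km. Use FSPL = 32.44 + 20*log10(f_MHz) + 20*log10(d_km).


f = 19.39 GHz = 19390.0000 MHz
d = 17419.0 km
FSPL = 32.44 + 20*log10(19390.0000) + 20*log10(17419.0)
FSPL = 32.44 + 85.7516 + 84.8205
FSPL = 203.0120 dB

203.0120 dB


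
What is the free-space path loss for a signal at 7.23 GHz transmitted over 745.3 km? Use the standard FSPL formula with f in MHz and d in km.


f = 7.23 GHz = 7230.0000 MHz
d = 745.3 km
FSPL = 32.44 + 20*log10(7230.0000) + 20*log10(745.3)
FSPL = 32.44 + 77.1828 + 57.4466
FSPL = 167.0694 dB

167.0694 dB


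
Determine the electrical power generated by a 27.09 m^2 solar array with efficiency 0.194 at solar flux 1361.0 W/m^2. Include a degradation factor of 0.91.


P = area * eta * S * degradation
P = 27.09 * 0.194 * 1361.0 * 0.91
P = 6508.9398 W

6508.9398 W


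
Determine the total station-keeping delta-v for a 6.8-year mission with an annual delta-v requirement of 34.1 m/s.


dV = rate * years = 34.1 * 6.8
dV = 231.8800 m/s

231.8800 m/s


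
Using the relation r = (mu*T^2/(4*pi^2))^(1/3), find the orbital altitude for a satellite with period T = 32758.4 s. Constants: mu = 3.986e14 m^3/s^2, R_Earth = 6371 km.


T = 32758.4 s
r = (mu*T^2/(4*pi^2))^(1/3) = (3.986e14 * 32758.4^2 / (4*pi^2))^(1/3)
r = 2.2127939e+07 m = 22127.9394 km
alt = r - R_E = 22127.9394 - 6371 = 15756.9394 km

15756.9394 km


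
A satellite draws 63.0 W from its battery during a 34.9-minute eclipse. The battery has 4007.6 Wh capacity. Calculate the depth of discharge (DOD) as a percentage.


E_used = P * t / 60 = 63.0 * 34.9 / 60 = 36.6450 Wh
DOD = E_used / E_total * 100 = 36.6450 / 4007.6 * 100
DOD = 0.9143877 %

0.9144 %


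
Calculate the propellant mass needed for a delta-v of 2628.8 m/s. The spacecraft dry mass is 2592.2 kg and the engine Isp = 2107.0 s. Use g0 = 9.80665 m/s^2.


ve = Isp * g0 = 2107.0 * 9.80665 = 20662.611550 m/s
mass ratio = exp(dv/ve) = exp(2628.8/20662.611550) = 1.13567247
m_prop = m_dry * (mr - 1) = 2592.2 * (1.13567247 - 1)
m_prop = 351.6902 kg

351.6902 kg


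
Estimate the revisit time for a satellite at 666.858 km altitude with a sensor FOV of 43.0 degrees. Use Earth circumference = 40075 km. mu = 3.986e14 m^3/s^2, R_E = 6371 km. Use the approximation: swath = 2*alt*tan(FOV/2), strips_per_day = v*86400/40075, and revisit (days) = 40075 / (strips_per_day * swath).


swath = 2*666.858*tan(0.3752458) = 525.3647 km
v = sqrt(mu/r) = 7525.7259 m/s = 7.5257 km/s
strips/day = v*86400/40075 = 7.5257*86400/40075 = 16.2251
coverage/day = strips * swath = 16.2251 * 525.3647 = 8524.1189 km
revisit = 40075 / 8524.1189 = 4.7014 days

4.7014 days


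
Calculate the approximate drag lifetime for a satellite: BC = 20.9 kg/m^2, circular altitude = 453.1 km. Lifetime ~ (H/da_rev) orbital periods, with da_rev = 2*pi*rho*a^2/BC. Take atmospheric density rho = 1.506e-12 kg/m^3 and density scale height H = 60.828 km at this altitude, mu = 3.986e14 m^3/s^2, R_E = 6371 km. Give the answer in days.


a = R_E + alt = 6824.1000 km = 6.8241e+06 m
da_rev = 2*pi*rho*a^2/BC = 2*pi*1.506e-12*(6.8241e+06)^2/20.9 = 21.083821 m per revolution
N = H/da_rev = 60828.0000 m / 21.083821 m = 2885.0558 revolutions
P = 2*pi*sqrt(a^3/mu) = 5610.2123 s
lifetime = N*P = 2885.0558 * 5610.2123 = 1.6185776e+07 s = 187.3354 days

187.3354 days


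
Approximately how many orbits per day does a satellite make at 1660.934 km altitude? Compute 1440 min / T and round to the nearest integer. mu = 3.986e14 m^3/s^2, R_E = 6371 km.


r = 8.031934e+06 m
T = 2*pi*sqrt(r^3/mu) = 7163.7664 s = 119.3961 min
revs/day = 1440 / 119.3961 = 12.0607
Rounded: 12 revolutions per day

12 revolutions per day


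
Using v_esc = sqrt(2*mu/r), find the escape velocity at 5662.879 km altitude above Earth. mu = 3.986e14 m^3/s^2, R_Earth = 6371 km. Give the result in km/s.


r = 6371.0 + 5662.879 = 12033.8790 km = 1.2033879e+07 m
v_esc = sqrt(2*mu/r) = sqrt(2*3.986e14 / 1.2033879e+07)
v_esc = 8139.1832 m/s = 8.1392 km/s

8.1392 km/s


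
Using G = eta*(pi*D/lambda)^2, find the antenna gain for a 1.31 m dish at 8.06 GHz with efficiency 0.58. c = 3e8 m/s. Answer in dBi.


lambda = c/f = 3e8 / 8.06e+09 = 0.03722084 m
G = eta*(pi*D/lambda)^2 = 0.58*(pi*1.31/0.03722084)^2
G = 7090.8436 (linear)
G = 10*log10(7090.8436) = 38.5070 dBi

38.5070 dBi


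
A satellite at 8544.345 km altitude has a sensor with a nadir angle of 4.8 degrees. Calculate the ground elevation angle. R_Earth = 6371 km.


r = R_E + alt = 14915.3450 km
Law of sines in the satellite / Earth-center / ground-point triangle:
  sin(nadir)/R_E = sin(90 + el)/r  =>  cos(el) = (r/R_E)*sin(nadir)
cos(el) = (14915.3450 / 6371.0000) * sin(4.8 deg) = 0.1959008
el = arccos(0.1959008) = 78.7027 deg
(Earth-central angle = 90 - nadir - el = 6.4973 deg)

78.7027 degrees


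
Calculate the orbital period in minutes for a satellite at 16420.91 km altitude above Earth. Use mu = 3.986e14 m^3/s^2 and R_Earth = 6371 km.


r = 22791.9100 km = 2.279191e+07 m
T = 2*pi*sqrt(r^3/mu) = 2*pi*sqrt(1.183974e+22 / 3.986e14)
T = 34243.8277 s = 570.7305 min

570.7305 minutes


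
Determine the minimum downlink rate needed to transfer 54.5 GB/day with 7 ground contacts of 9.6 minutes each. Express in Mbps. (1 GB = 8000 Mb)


total contact time = 7 * 9.6 * 60 = 4032.0000 s
data = 54.5 GB = 436000.0000 Mb
rate = 436000.0000 / 4032.0000 = 108.1349 Mbps

108.1349 Mbps


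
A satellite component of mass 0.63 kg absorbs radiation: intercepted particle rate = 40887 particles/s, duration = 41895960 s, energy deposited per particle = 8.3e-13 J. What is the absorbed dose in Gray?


Total energy deposited = rate * time * E_per
  = 40887 * 41895960 * 8.3e-13 = 1.4218 J
Dose = E_total / mass = 1.4218 / 0.63
Dose = 2.2568 Gy

2.2568 Gy


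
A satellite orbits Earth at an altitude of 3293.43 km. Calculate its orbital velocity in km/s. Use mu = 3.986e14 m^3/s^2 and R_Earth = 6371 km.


r = R_E + alt = 6371.0 + 3293.43 = 9664.4300 km = 9.66443e+06 m
v = sqrt(mu/r) = sqrt(3.986e14 / 9.66443e+06) = 6422.1512 m/s = 6.4222 km/s

6.4222 km/s


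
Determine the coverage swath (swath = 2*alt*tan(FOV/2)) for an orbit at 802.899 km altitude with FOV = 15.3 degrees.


FOV = 15.3 deg = 0.2670354 rad
swath = 2 * alt * tan(FOV/2) = 2 * 802.899 * tan(0.1335177)
swath = 2 * 802.899 * 0.1343168
swath = 215.6856 km

215.6856 km


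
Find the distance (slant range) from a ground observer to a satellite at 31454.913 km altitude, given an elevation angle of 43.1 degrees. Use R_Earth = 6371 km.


h = 31454.913 km, el = 43.1 deg
d = -R_E*sin(el) + sqrt((R_E*sin(el))^2 + 2*R_E*h + h^2)
d = -6371.0000*sin(0.7522369) + sqrt((6371.0000*0.6832738)^2 + 2*6371.0000*31454.913 + 31454.913^2)
d = 33185.6408 km

33185.6408 km


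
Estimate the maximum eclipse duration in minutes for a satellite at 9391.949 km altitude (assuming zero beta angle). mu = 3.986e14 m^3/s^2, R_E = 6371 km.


r = 15762.9490 km
T = 328.2586 min
Eclipse fraction = arcsin(R_E/r)/pi = arcsin(6371.0000/15762.9490)/pi
= arcsin(0.4041756)/pi = 0.1324415
Eclipse duration = 0.1324415 * 328.2586 = 43.4751 min

43.4751 minutes


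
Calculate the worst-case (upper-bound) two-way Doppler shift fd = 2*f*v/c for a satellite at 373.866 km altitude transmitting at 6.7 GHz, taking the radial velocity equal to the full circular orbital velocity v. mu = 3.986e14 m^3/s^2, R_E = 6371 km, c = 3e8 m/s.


r = 6.744866e+06 m
v = sqrt(mu/r) = 7687.4443 m/s (worst-case radial velocity)
f = 6.7 GHz = 6.7e+09 Hz
fd = 2*f*v/c = 2*6.7e+09*7687.4443/3.0e+08
fd = 343372.5137 Hz

343372.5137 Hz


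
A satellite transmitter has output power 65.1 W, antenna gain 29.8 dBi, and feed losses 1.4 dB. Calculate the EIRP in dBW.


Pt = 65.1 W = 18.1358 dBW
EIRP = Pt_dBW + Gt - losses = 18.1358 + 29.8 - 1.4 = 46.5358 dBW

46.5358 dBW


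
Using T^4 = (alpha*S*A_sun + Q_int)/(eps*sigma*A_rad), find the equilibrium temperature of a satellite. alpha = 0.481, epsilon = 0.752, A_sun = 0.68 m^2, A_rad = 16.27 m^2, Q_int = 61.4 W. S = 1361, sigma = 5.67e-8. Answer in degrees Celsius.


Numerator = alpha*S*A_sun + Q_int = 0.481*1361*0.68 + 61.4 = 506.5559 W
Denominator = eps*sigma*A_rad = 0.752*5.67e-8*16.27 = 6.9372677e-07 W/K^4
T^4 = 7.3019509e+08 K^4
T = 164.3841 K = -108.7659 C

-108.7659 degrees Celsius


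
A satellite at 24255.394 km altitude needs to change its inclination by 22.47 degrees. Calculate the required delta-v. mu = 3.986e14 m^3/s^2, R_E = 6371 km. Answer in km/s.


r = 30626.3940 km = 3.0626394e+07 m
V = sqrt(mu/r) = 3607.6194 m/s
di = 22.47 deg = 0.3921755 rad
dV = 2*V*sin(di/2) = 2*3607.6194*sin(0.1960877)
dV = 1405.7706 m/s = 1.4058 km/s

1.4058 km/s


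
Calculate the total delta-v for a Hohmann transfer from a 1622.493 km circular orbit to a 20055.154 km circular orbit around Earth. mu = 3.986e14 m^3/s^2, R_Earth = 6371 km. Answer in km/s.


r1 = 7993.4930 km = 7.993493e+06 m
r2 = 26426.1540 km = 2.6426154e+07 m
dv1 = sqrt(mu/r1)*(sqrt(2*r2/(r1+r2)) - 1) = 1688.8694 m/s
dv2 = sqrt(mu/r2)*(1 - sqrt(2*r1/(r1+r2))) = 1236.8888 m/s
total dv = |dv1| + |dv2| = 1688.8694 + 1236.8888 = 2925.7582 m/s = 2.9258 km/s

2.9258 km/s


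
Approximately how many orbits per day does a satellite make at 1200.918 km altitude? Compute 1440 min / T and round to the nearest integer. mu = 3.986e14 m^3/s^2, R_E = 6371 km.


r = 7.571918e+06 m
T = 2*pi*sqrt(r^3/mu) = 6557.2248 s = 109.2871 min
revs/day = 1440 / 109.2871 = 13.1763
Rounded: 13 revolutions per day

13 revolutions per day


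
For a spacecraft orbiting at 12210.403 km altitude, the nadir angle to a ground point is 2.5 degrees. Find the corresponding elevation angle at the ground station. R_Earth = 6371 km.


r = R_E + alt = 18581.4030 km
Law of sines in the satellite / Earth-center / ground-point triangle:
  sin(nadir)/R_E = sin(90 + el)/r  =>  cos(el) = (r/R_E)*sin(nadir)
cos(el) = (18581.4030 / 6371.0000) * sin(2.5 deg) = 0.1272186
el = arccos(0.1272186) = 82.6911 deg
(Earth-central angle = 90 - nadir - el = 4.8089 deg)

82.6911 degrees


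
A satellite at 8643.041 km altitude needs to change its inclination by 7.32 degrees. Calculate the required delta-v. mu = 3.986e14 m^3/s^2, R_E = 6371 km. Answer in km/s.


r = 15014.0410 km = 1.5014041e+07 m
V = sqrt(mu/r) = 5152.5219 m/s
di = 7.32 deg = 0.1277581 rad
dV = 2*V*sin(di/2) = 2*5152.5219*sin(0.06387905)
dV = 657.8288 m/s = 0.6578288 km/s

0.6578 km/s


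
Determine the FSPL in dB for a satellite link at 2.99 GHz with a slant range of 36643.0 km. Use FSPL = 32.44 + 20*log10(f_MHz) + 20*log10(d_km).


f = 2.99 GHz = 2990.0000 MHz
d = 36643.0 km
FSPL = 32.44 + 20*log10(2990.0000) + 20*log10(36643.0)
FSPL = 32.44 + 69.5134 + 91.2798
FSPL = 193.2332 dB

193.2332 dB


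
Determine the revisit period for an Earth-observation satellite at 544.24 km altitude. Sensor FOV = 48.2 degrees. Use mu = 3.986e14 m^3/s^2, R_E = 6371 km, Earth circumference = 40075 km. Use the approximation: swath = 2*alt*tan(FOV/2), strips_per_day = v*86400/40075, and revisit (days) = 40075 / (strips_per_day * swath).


swath = 2*544.24*tan(0.4206243) = 486.9006 km
v = sqrt(mu/r) = 7592.1542 m/s = 7.5922 km/s
strips/day = v*86400/40075 = 7.5922*86400/40075 = 16.3684
coverage/day = strips * swath = 16.3684 * 486.9006 = 7969.7660 km
revisit = 40075 / 7969.7660 = 5.0284 days

5.0284 days


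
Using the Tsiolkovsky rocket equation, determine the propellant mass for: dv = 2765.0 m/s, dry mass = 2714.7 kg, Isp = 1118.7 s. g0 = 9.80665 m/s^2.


ve = Isp * g0 = 1118.7 * 9.80665 = 10970.699355 m/s
mass ratio = exp(dv/ve) = exp(2765.0/10970.699355) = 1.28664104
m_prop = m_dry * (mr - 1) = 2714.7 * (1.28664104 - 1)
m_prop = 778.1444 kg

778.1444 kg


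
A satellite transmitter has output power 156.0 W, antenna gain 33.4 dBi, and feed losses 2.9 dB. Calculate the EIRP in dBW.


Pt = 156.0 W = 21.9312 dBW
EIRP = Pt_dBW + Gt - losses = 21.9312 + 33.4 - 2.9 = 52.4312 dBW

52.4312 dBW


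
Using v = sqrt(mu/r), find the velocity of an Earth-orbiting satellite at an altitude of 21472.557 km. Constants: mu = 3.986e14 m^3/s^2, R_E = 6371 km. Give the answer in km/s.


r = R_E + alt = 6371.0 + 21472.557 = 27843.5570 km = 2.7843557e+07 m
v = sqrt(mu/r) = sqrt(3.986e14 / 2.7843557e+07) = 3783.6093 m/s = 3.7836 km/s

3.7836 km/s


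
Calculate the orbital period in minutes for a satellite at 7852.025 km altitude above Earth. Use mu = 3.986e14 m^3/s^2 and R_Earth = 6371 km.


r = 14223.0250 km = 1.4223025e+07 m
T = 2*pi*sqrt(r^3/mu) = 2*pi*sqrt(2.8772389e+21 / 3.986e14)
T = 16881.0393 s = 281.3507 min

281.3507 minutes


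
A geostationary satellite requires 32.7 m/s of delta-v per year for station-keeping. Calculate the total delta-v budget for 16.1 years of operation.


dV = rate * years = 32.7 * 16.1
dV = 526.4700 m/s

526.4700 m/s


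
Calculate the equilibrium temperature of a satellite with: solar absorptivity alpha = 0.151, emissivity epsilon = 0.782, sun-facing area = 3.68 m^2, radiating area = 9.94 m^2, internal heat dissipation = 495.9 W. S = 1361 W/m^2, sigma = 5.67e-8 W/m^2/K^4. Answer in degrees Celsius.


Numerator = alpha*S*A_sun + Q_int = 0.151*1361*3.68 + 495.9 = 1252.1805 W
Denominator = eps*sigma*A_rad = 0.782*5.67e-8*9.94 = 4.4073364e-07 W/K^4
T^4 = 2.8411276e+09 K^4
T = 230.8728 K = -42.2772 C

-42.2772 degrees Celsius


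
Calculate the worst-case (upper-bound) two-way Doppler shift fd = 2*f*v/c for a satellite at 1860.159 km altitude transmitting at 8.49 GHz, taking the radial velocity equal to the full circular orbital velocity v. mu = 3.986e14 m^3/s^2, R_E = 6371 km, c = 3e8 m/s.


r = 8.231159e+06 m
v = sqrt(mu/r) = 6958.8608 m/s (worst-case radial velocity)
f = 8.49 GHz = 8.49e+09 Hz
fd = 2*f*v/c = 2*8.49e+09*6958.8608/3.0e+08
fd = 393871.5235 Hz

393871.5235 Hz


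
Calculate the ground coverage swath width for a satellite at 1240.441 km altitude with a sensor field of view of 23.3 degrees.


FOV = 23.3 deg = 0.4066617 rad
swath = 2 * alt * tan(FOV/2) = 2 * 1240.441 * tan(0.2033309)
swath = 2 * 1240.441 * 0.2061801
swath = 511.5085 km

511.5085 km


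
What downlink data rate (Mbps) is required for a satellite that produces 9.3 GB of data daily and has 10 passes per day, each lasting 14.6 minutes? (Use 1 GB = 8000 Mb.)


total contact time = 10 * 14.6 * 60 = 8760.0000 s
data = 9.3 GB = 74400.0000 Mb
rate = 74400.0000 / 8760.0000 = 8.4932 Mbps

8.4932 Mbps


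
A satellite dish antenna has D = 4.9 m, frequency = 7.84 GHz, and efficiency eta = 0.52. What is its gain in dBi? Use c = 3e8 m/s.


lambda = c/f = 3e8 / 7.84e+09 = 0.03826531 m
G = eta*(pi*D/lambda)^2 = 0.52*(pi*4.9/0.03826531)^2
G = 84155.9574 (linear)
G = 10*log10(84155.9574) = 49.2508 dBi

49.2508 dBi


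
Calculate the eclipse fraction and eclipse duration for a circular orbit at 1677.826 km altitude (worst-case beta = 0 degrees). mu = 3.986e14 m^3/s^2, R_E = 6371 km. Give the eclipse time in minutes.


r = 8048.8260 km
T = 119.7730 min
Eclipse fraction = arcsin(R_E/r)/pi = arcsin(6371.0000/8048.8260)/pi
= arcsin(0.791544)/pi = 0.2907224
Eclipse duration = 0.2907224 * 119.7730 = 34.8207 min

34.8207 minutes


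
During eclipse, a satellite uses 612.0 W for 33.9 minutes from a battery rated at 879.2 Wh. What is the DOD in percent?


E_used = P * t / 60 = 612.0 * 33.9 / 60 = 345.7800 Wh
DOD = E_used / E_total * 100 = 345.7800 / 879.2 * 100
DOD = 39.3289 %

39.3289 %


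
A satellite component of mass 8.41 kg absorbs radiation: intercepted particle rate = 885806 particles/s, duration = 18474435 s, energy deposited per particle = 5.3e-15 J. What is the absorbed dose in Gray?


Total energy deposited = rate * time * E_per
  = 885806 * 18474435 * 5.3e-15 = 0.08673326 J
Dose = E_total / mass = 0.08673326 / 8.41
Dose = 0.01031311 Gy

0.0103 Gy


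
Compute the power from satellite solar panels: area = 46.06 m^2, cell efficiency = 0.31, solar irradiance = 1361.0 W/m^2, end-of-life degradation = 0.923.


P = area * eta * S * degradation
P = 46.06 * 0.31 * 1361.0 * 0.923
P = 17936.8202 W

17936.8202 W


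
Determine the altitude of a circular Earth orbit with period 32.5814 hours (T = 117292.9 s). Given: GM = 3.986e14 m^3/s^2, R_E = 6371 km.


T = 117292.9 s
r = (mu*T^2/(4*pi^2))^(1/3) = (3.986e14 * 117292.9^2 / (4*pi^2))^(1/3)
r = 5.1789335e+07 m = 51789.3351 km
alt = r - R_E = 51789.3351 - 6371 = 45418.3351 km

45418.3351 km


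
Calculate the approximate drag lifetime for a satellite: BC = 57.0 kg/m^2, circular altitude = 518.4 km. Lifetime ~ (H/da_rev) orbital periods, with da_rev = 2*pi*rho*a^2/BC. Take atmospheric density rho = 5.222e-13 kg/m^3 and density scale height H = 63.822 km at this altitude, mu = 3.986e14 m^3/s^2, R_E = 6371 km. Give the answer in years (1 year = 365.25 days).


a = R_E + alt = 6889.4000 km = 6.8894e+06 m
da_rev = 2*pi*rho*a^2/BC = 2*pi*5.222e-13*(6.8894e+06)^2/57.0 = 2.732151 m per revolution
N = H/da_rev = 63822.0000 m / 2.732151 m = 23359.6175 revolutions
P = 2*pi*sqrt(a^3/mu) = 5690.9310 s
lifetime = N*P = 23359.6175 * 5690.9310 = 1.3293797e+08 s = 1538.6339 days
years = 1538.6339 / 365.25 = 4.2126 years

4.2126 years


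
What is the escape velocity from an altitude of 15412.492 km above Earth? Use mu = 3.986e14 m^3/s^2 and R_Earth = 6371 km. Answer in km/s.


r = 6371.0 + 15412.492 = 21783.4920 km = 2.1783492e+07 m
v_esc = sqrt(2*mu/r) = sqrt(2*3.986e14 / 2.1783492e+07)
v_esc = 6049.5058 m/s = 6.0495 km/s

6.0495 km/s


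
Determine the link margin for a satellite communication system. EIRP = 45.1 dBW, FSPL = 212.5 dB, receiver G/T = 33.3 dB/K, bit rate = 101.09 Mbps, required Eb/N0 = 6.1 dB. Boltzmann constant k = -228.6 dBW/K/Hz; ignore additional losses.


C/N0 = EIRP - FSPL + G/T - k = 45.1 - 212.5 + 33.3 - (-228.6)
C/N0 = 94.5000 dB-Hz
R_b = 101.09 Mbps = 1.0109e+08 bps -> 10*log10(R_b) = 80.0471 dB-Hz
Eb/N0 = C/N0 - 10*log10(R_b) = 94.5000 - 80.0471 = 14.4529 dB
Margin = Eb/N0 - Eb/N0_req = 14.4529 - 6.1 = 8.3529 dB (link closes)

8.3529 dB


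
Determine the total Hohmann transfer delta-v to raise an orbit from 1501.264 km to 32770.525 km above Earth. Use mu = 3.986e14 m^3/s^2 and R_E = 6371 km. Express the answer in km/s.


r1 = 7872.2640 km = 7.872264e+06 m
r2 = 39141.5250 km = 3.9141525e+07 m
dv1 = sqrt(mu/r1)*(sqrt(2*r2/(r1+r2)) - 1) = 2066.3392 m/s
dv2 = sqrt(mu/r2)*(1 - sqrt(2*r1/(r1+r2))) = 1344.4449 m/s
total dv = |dv1| + |dv2| = 2066.3392 + 1344.4449 = 3410.7840 m/s = 3.4108 km/s

3.4108 km/s


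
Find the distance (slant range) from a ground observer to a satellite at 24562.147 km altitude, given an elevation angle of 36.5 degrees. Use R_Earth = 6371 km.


h = 24562.147 km, el = 36.5 deg
d = -R_E*sin(el) + sqrt((R_E*sin(el))^2 + 2*R_E*h + h^2)
d = -6371.0000*sin(0.6370452) + sqrt((6371.0000*0.5948228)^2 + 2*6371.0000*24562.147 + 24562.147^2)
d = 26716.6314 km

26716.6314 km


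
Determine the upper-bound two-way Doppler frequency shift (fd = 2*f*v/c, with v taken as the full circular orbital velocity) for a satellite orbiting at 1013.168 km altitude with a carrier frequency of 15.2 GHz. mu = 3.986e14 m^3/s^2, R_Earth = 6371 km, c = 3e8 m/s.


r = 7.384168e+06 m
v = sqrt(mu/r) = 7347.1323 m/s (worst-case radial velocity)
f = 15.2 GHz = 1.52e+10 Hz
fd = 2*f*v/c = 2*1.52e+10*7347.1323/3.0e+08
fd = 744509.4106 Hz

744509.4106 Hz


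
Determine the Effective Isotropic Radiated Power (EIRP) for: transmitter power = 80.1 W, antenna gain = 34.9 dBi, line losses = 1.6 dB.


Pt = 80.1 W = 19.0363 dBW
EIRP = Pt_dBW + Gt - losses = 19.0363 + 34.9 - 1.6 = 52.3363 dBW

52.3363 dBW


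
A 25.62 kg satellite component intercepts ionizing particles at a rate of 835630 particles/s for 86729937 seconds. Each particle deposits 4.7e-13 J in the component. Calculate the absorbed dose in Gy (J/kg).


Total energy deposited = rate * time * E_per
  = 835630 * 86729937 * 4.7e-13 = 34.0628 J
Dose = E_total / mass = 34.0628 / 25.62
Dose = 1.3295 Gy

1.3295 Gy


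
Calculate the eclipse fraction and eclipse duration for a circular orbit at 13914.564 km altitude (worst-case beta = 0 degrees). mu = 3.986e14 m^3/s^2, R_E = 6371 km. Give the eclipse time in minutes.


r = 20285.5640 km
T = 479.2263 min
Eclipse fraction = arcsin(R_E/r)/pi = arcsin(6371.0000/20285.5640)/pi
= arcsin(0.3140657)/pi = 0.1016912
Eclipse duration = 0.1016912 * 479.2263 = 48.7331 min

48.7331 minutes


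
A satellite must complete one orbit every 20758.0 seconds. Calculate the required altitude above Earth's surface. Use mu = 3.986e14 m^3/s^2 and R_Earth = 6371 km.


T = 20758.0 s
r = (mu*T^2/(4*pi^2))^(1/3) = (3.986e14 * 20758.0^2 / (4*pi^2))^(1/3)
r = 1.6324862e+07 m = 16324.8622 km
alt = r - R_E = 16324.8622 - 6371 = 9953.8622 km

9953.8622 km


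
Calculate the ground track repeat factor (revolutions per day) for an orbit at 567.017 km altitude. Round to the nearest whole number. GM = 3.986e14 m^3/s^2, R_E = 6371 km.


r = 6.938017e+06 m
T = 2*pi*sqrt(r^3/mu) = 5751.2767 s = 95.8546 min
revs/day = 1440 / 95.8546 = 15.0228
Rounded: 15 revolutions per day

15 revolutions per day


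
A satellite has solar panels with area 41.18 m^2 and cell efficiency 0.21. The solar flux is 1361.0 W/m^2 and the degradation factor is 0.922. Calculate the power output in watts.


P = area * eta * S * degradation
P = 41.18 * 0.21 * 1361.0 * 0.922
P = 10851.6226 W

10851.6226 W


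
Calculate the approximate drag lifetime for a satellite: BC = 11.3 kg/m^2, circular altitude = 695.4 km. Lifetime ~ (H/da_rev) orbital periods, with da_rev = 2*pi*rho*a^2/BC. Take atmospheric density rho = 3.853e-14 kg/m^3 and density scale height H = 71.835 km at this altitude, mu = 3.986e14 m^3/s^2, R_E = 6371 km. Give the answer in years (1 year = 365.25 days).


a = R_E + alt = 7066.4000 km = 7.0664e+06 m
da_rev = 2*pi*rho*a^2/BC = 2*pi*3.853e-14*(7.0664e+06)^2/11.3 = 1.069786 m per revolution
N = H/da_rev = 71835.0000 m / 1.069786 m = 67148.9502 revolutions
P = 2*pi*sqrt(a^3/mu) = 5911.6477 s
lifetime = N*P = 67148.9502 * 5911.6477 = 3.9696094e+08 s = 4594.4553 days
years = 4594.4553 / 365.25 = 12.5789 years

12.5789 years


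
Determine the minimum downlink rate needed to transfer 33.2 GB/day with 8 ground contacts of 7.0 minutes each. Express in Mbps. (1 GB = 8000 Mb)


total contact time = 8 * 7.0 * 60 = 3360.0000 s
data = 33.2 GB = 265600.0000 Mb
rate = 265600.0000 / 3360.0000 = 79.0476 Mbps

79.0476 Mbps


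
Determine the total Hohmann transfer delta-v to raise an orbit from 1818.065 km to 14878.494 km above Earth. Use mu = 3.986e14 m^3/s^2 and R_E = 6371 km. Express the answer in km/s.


r1 = 8189.0650 km = 8.189065e+06 m
r2 = 21249.4940 km = 2.1249494e+07 m
dv1 = sqrt(mu/r1)*(sqrt(2*r2/(r1+r2)) - 1) = 1405.9496 m/s
dv2 = sqrt(mu/r2)*(1 - sqrt(2*r1/(r1+r2))) = 1100.5727 m/s
total dv = |dv1| + |dv2| = 1405.9496 + 1100.5727 = 2506.5223 m/s = 2.5065 km/s

2.5065 km/s


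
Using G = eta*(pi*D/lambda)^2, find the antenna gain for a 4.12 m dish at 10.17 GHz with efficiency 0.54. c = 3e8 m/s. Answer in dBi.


lambda = c/f = 3e8 / 1.017e+10 = 0.02949853 m
G = eta*(pi*D/lambda)^2 = 0.54*(pi*4.12/0.02949853)^2
G = 103965.0421 (linear)
G = 10*log10(103965.0421) = 50.1689 dBi

50.1689 dBi


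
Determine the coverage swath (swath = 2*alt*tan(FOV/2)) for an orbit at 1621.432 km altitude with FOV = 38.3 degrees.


FOV = 38.3 deg = 0.6684611 rad
swath = 2 * alt * tan(FOV/2) = 2 * 1621.432 * tan(0.3342306)
swath = 2 * 1621.432 * 0.3472586
swath = 1126.1126 km

1126.1126 km


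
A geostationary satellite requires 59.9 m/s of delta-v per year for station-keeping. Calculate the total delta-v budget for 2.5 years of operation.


dV = rate * years = 59.9 * 2.5
dV = 149.7500 m/s

149.7500 m/s


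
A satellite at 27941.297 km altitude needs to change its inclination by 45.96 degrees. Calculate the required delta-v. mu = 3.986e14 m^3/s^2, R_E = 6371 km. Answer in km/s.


r = 34312.2970 km = 3.4312297e+07 m
V = sqrt(mu/r) = 3408.3466 m/s
di = 45.96 deg = 0.8021533 rad
dV = 2*V*sin(di/2) = 2*3408.3466*sin(0.4010767)
dV = 2661.3037 m/s = 2.6613 km/s

2.6613 km/s


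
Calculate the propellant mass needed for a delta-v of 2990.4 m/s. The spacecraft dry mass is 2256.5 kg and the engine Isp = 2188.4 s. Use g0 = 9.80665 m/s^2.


ve = Isp * g0 = 2188.4 * 9.80665 = 21460.872860 m/s
mass ratio = exp(dv/ve) = exp(2990.4/21460.872860) = 1.14951712
m_prop = m_dry * (mr - 1) = 2256.5 * (1.14951712 - 1)
m_prop = 337.3854 kg

337.3854 kg


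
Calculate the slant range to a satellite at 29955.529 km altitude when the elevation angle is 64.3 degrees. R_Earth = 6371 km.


h = 29955.529 km, el = 64.3 deg
d = -R_E*sin(el) + sqrt((R_E*sin(el))^2 + 2*R_E*h + h^2)
d = -6371.0000*sin(1.1222) + sqrt((6371.0000*0.901077)^2 + 2*6371.0000*29955.529 + 29955.529^2)
d = 30480.5499 km

30480.5499 km


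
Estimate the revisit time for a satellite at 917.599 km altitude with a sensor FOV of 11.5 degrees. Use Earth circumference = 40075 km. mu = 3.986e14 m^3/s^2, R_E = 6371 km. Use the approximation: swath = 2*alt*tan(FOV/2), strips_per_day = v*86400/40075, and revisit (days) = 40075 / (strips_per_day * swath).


swath = 2*917.599*tan(0.1003564) = 184.7947 km
v = sqrt(mu/r) = 7395.1437 m/s = 7.3951 km/s
strips/day = v*86400/40075 = 7.3951*86400/40075 = 15.9436
coverage/day = strips * swath = 15.9436 * 184.7947 = 2946.2961 km
revisit = 40075 / 2946.2961 = 13.6018 days

13.6018 days


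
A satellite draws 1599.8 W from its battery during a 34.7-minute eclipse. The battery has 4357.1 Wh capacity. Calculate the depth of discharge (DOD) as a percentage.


E_used = P * t / 60 = 1599.8 * 34.7 / 60 = 925.2177 Wh
DOD = E_used / E_total * 100 = 925.2177 / 4357.1 * 100
DOD = 21.2347 %

21.2347 %


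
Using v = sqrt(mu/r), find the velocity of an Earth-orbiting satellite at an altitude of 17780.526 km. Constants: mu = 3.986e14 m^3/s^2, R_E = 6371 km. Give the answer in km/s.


r = R_E + alt = 6371.0 + 17780.526 = 24151.5260 km = 2.4151526e+07 m
v = sqrt(mu/r) = sqrt(3.986e14 / 2.4151526e+07) = 4062.5279 m/s = 4.0625 km/s

4.0625 km/s


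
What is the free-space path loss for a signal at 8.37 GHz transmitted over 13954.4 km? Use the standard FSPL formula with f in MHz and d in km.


f = 8.37 GHz = 8370.0000 MHz
d = 13954.4 km
FSPL = 32.44 + 20*log10(8370.0000) + 20*log10(13954.4)
FSPL = 32.44 + 78.4545 + 82.8942
FSPL = 193.7887 dB

193.7887 dB


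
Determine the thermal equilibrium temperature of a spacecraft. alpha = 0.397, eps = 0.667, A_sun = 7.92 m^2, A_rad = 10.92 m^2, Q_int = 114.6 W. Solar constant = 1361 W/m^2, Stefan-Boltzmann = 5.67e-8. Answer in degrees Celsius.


Numerator = alpha*S*A_sun + Q_int = 0.397*1361*7.92 + 114.6 = 4393.9106 W
Denominator = eps*sigma*A_rad = 0.667*5.67e-8*10.92 = 4.1298239e-07 W/K^4
T^4 = 1.0639463e+10 K^4
T = 321.1663 K = 48.0163 C

48.0163 degrees Celsius


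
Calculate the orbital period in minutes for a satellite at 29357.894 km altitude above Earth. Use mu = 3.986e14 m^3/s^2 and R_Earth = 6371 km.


r = 35728.8940 km = 3.5728894e+07 m
T = 2*pi*sqrt(r^3/mu) = 2*pi*sqrt(4.5609858e+22 / 3.986e14)
T = 67211.0345 s = 1120.1839 min

1120.1839 minutes


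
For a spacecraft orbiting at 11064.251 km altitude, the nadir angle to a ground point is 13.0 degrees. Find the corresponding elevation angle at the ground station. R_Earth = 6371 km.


r = R_E + alt = 17435.2510 km
Law of sines in the satellite / Earth-center / ground-point triangle:
  sin(nadir)/R_E = sin(90 + el)/r  =>  cos(el) = (r/R_E)*sin(nadir)
cos(el) = (17435.2510 / 6371.0000) * sin(13.0 deg) = 0.6156142
el = arccos(0.6156142) = 52.0034 deg
(Earth-central angle = 90 - nadir - el = 24.9966 deg)

52.0034 degrees


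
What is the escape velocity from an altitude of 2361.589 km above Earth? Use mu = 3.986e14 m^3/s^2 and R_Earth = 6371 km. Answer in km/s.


r = 6371.0 + 2361.589 = 8732.5890 km = 8.732589e+06 m
v_esc = sqrt(2*mu/r) = sqrt(2*3.986e14 / 8.732589e+06)
v_esc = 9554.5917 m/s = 9.5546 km/s

9.5546 km/s


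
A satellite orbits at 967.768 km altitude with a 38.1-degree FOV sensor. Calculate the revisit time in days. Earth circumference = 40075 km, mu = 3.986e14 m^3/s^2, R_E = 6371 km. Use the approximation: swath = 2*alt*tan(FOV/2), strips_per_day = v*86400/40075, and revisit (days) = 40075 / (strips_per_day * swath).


swath = 2*967.768*tan(0.3324852) = 668.3484 km
v = sqrt(mu/r) = 7369.8232 m/s = 7.3698 km/s
strips/day = v*86400/40075 = 7.3698*86400/40075 = 15.8890
coverage/day = strips * swath = 15.8890 * 668.3484 = 10619.4051 km
revisit = 40075 / 10619.4051 = 3.7738 days

3.7738 days


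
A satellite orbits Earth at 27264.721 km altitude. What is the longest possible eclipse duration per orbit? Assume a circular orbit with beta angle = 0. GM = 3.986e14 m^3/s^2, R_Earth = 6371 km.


r = 33635.7210 km
T = 1023.2013 min
Eclipse fraction = arcsin(R_E/r)/pi = arcsin(6371.0000/33635.7210)/pi
= arcsin(0.1894117)/pi = 0.06065808
Eclipse duration = 0.06065808 * 1023.2013 = 62.0654 min

62.0654 minutes


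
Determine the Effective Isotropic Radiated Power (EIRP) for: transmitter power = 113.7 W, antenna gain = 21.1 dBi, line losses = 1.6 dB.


Pt = 113.7 W = 20.5576 dBW
EIRP = Pt_dBW + Gt - losses = 20.5576 + 21.1 - 1.6 = 40.0576 dBW

40.0576 dBW


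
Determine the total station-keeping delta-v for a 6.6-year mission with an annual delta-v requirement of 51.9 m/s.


dV = rate * years = 51.9 * 6.6
dV = 342.5400 m/s

342.5400 m/s


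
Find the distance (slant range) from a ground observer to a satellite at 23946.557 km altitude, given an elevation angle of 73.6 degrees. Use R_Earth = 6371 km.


h = 23946.557 km, el = 73.6 deg
d = -R_E*sin(el) + sqrt((R_E*sin(el))^2 + 2*R_E*h + h^2)
d = -6371.0000*sin(1.2846) + sqrt((6371.0000*0.959314)^2 + 2*6371.0000*23946.557 + 23946.557^2)
d = 24152.3576 km

24152.3576 km


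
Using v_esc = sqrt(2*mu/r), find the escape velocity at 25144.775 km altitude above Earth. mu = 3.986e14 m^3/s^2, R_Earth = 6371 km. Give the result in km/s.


r = 6371.0 + 25144.775 = 31515.7750 km = 3.1515775e+07 m
v_esc = sqrt(2*mu/r) = sqrt(2*3.986e14 / 3.1515775e+07)
v_esc = 5029.4402 m/s = 5.0294 km/s

5.0294 km/s


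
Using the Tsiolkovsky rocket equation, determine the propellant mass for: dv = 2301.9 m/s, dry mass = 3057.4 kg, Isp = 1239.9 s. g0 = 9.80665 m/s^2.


ve = Isp * g0 = 1239.9 * 9.80665 = 12159.265335 m/s
mass ratio = exp(dv/ve) = exp(2301.9/12159.265335) = 1.20841843
m_prop = m_dry * (mr - 1) = 3057.4 * (1.20841843 - 1)
m_prop = 637.2185 kg

637.2185 kg


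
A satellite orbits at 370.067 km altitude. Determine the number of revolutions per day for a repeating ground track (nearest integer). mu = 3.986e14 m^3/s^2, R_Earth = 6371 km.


r = 6.741067e+06 m
T = 2*pi*sqrt(r^3/mu) = 5508.1301 s = 91.8022 min
revs/day = 1440 / 91.8022 = 15.6859
Rounded: 16 revolutions per day

16 revolutions per day


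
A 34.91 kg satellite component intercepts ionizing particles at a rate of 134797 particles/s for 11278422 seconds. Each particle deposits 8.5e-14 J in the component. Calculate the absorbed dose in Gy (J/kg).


Total energy deposited = rate * time * E_per
  = 134797 * 11278422 * 8.5e-14 = 0.1292253 J
Dose = E_total / mass = 0.1292253 / 34.91
Dose = 0.00370167 Gy

0.0037 Gy


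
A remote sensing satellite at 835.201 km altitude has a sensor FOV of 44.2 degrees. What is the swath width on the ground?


FOV = 44.2 deg = 0.7714355 rad
swath = 2 * alt * tan(FOV/2) = 2 * 835.201 * tan(0.3857178)
swath = 2 * 835.201 * 0.4060579
swath = 678.2799 km

678.2799 km


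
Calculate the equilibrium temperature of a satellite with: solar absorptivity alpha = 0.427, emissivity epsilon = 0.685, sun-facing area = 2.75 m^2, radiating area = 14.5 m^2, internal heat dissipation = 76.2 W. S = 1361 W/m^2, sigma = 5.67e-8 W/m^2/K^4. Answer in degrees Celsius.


Numerator = alpha*S*A_sun + Q_int = 0.427*1361*2.75 + 76.2 = 1674.3542 W
Denominator = eps*sigma*A_rad = 0.685*5.67e-8*14.5 = 5.6317275e-07 W/K^4
T^4 = 2.973074e+09 K^4
T = 233.5078 K = -39.6422 C

-39.6422 degrees Celsius
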